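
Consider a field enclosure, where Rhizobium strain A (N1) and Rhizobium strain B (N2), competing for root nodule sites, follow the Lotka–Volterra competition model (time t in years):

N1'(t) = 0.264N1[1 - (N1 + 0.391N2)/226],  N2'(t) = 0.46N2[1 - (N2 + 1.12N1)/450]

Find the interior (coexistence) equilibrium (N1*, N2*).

N1* ≈ 89, N2* ≈ 350

Setting both brackets to zero gives the nullclines N1 + 0.391N2 = 226 and 1.12N1 + N2 = 450.
Substituting N2 = 450 - 1.12N1 into the first: N1(1 - 0.391·1.12) = 226 - 0.391·450.
So N1* = 50/0.562 = 89, and then N2* = 450 - 1.12·89 = 350.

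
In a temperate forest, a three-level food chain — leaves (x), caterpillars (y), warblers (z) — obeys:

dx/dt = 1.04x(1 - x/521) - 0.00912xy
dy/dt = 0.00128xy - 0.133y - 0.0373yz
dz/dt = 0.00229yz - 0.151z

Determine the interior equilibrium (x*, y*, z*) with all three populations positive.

x* ≈ 220, y* ≈ 65.9, z* ≈ 3.98

From dz/dt = 0: 0.00229y* = 0.151, so y* = 65.9.
From dx/dt = 0: 1.04(1 - x*/521) = 0.00912·65.9, giving x* = 521·(1 - 0.578) = 220.
From dy/dt = 0: 0.00128·220 - 0.133 = 0.0373z*, so z* = 0.148/0.0373 = 3.98.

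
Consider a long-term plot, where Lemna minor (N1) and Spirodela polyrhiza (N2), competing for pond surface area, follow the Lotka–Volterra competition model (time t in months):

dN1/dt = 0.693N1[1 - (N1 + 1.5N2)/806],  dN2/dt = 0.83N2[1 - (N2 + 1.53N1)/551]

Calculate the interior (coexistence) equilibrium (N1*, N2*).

Setting both brackets to zero gives the nullclines N1 + 1.5N2 = 806 and 1.53N1 + N2 = 551.
Substituting N2 = 551 - 1.53N1 into the first: N1(1 - 1.5·1.53) = 806 - 1.5·551.
So N1* = -20.5/-1.29 = 15.8, and then N2* = 551 - 1.53·15.8 = 527.

N1* ≈ 15.8, N2* ≈ 527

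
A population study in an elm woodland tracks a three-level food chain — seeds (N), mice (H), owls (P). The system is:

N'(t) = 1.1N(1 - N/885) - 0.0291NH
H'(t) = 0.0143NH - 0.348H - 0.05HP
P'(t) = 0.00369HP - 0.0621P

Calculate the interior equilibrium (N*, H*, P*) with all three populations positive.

N* ≈ 491, H* ≈ 16.8, P* ≈ 133

From dP/dt = 0: 0.00369H* = 0.0621, so H* = 16.8.
From dN/dt = 0: 1.1(1 - N*/885) = 0.0291·16.8, giving N* = 885·(1 - 0.445) = 491.
From dH/dt = 0: 0.0143·491 - 0.348 = 0.05P*, so P* = 6.67/0.05 = 133.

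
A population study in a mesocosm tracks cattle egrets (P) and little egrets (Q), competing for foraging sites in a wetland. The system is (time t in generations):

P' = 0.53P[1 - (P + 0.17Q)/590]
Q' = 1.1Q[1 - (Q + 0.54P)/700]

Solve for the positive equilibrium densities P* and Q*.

P* ≈ 519, Q* ≈ 420

Setting both brackets to zero gives the nullclines P + 0.17Q = 590 and 0.54P + Q = 700.
Substituting Q = 700 - 0.54P into the first: P(1 - 0.17·0.54) = 590 - 0.17·700.
So P* = 471/0.908 = 519, and then Q* = 700 - 0.54·519 = 420.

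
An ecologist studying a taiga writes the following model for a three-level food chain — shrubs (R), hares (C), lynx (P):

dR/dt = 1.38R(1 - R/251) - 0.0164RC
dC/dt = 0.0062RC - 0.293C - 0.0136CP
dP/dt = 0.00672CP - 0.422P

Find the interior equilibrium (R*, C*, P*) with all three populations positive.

R* ≈ 63.7, C* ≈ 62.8, P* ≈ 7.49

From dP/dt = 0: 0.00672C* = 0.422, so C* = 62.8.
From dR/dt = 0: 1.38(1 - R*/251) = 0.0164·62.8, giving R* = 251·(1 - 0.746) = 63.7.
From dC/dt = 0: 0.0062·63.7 - 0.293 = 0.0136P*, so P* = 0.102/0.0136 = 7.49.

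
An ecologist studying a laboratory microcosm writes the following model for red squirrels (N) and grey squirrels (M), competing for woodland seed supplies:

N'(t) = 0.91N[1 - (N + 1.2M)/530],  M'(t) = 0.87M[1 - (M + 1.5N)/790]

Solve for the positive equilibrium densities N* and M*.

N* ≈ 523, M* ≈ 6.25

Setting both brackets to zero gives the nullclines N + 1.2M = 530 and 1.5N + M = 790.
Substituting M = 790 - 1.5N into the first: N(1 - 1.2·1.5) = 530 - 1.2·790.
So N* = -418/-0.8 = 523, and then M* = 790 - 1.5·523 = 6.25.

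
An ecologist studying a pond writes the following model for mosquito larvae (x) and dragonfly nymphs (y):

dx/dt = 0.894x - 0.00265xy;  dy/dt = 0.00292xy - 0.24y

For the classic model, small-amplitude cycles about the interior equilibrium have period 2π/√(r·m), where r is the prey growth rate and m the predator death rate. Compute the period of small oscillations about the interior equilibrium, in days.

Here r = 0.894 and m = 0.24, so r·m = 0.215.
ω = √0.215 = 0.463 per day, hence T = 2π/ω ≈ 13.6 days.

T ≈ 13.6 days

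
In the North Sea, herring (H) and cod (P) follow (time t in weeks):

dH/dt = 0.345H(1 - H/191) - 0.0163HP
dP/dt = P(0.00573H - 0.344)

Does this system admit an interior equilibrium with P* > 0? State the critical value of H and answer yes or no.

Threshold H = 60; K > 60, so yes, the predator persists.

The predator equation gives dP/dt > 0 only when H > 0.344/0.00573 = 60.
Without the predator, H → K = 191. Since 191 > 60, the predator can invade and persist.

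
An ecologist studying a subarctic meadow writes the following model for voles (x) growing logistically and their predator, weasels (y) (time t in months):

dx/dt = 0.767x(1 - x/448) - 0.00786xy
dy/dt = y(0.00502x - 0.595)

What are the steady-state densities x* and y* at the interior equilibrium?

x* ≈ 119, y* ≈ 71.8

From dy/dt = 0 with y > 0: 0.00502x* = 0.595, so x* = 119.
Substitute into dx/dt = 0: 0.767(1 - 119/448) = 0.00786y*.
The bracket is 0.735, giving y* = 0.564/0.00786 = 71.8.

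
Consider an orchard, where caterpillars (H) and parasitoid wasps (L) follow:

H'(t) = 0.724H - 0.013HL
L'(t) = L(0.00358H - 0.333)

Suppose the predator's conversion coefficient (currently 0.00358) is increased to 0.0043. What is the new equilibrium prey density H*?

At the interior fixed point, setting dL/dt = 0 with L > 0 fixes H* = (predator death rate)/(HL coefficient) — independent of the other coefficients.
With the change, H* = 0.333/0.0043 = 77.4; it falls from 93.

H* ≈ 77.4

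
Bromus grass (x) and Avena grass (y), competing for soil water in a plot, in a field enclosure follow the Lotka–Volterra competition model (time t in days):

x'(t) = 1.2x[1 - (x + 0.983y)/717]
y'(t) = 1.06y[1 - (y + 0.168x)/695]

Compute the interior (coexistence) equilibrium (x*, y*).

Setting both brackets to zero gives the nullclines x + 0.983y = 717 and 0.168x + y = 695.
Substituting y = 695 - 0.168x into the first: x(1 - 0.983·0.168) = 717 - 0.983·695.
So x* = 33.8/0.835 = 40.5, and then y* = 695 - 0.168·40.5 = 688.

x* ≈ 40.5, y* ≈ 688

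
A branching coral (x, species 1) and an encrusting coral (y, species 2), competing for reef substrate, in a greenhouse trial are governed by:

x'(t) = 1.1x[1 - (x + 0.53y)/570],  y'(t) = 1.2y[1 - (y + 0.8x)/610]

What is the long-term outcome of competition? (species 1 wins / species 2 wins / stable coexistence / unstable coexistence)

Compare the nullcline intercepts: K1/α12 = 570/0.53 = 1080 > K2 = 610; K2/α21 = 610/0.8 = 762 > K1 = 570.
Since both inequalities hold, each species can invade when rare, so the interior equilibrium is stable.

stable coexistence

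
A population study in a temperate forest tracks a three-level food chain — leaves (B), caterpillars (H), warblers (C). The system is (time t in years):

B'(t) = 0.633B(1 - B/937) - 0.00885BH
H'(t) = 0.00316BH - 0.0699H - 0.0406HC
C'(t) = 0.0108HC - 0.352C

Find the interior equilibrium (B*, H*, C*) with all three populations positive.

B* ≈ 510, H* ≈ 32.6, C* ≈ 38

From dC/dt = 0: 0.0108H* = 0.352, so H* = 32.6.
From dB/dt = 0: 0.633(1 - B*/937) = 0.00885·32.6, giving B* = 937·(1 - 0.456) = 510.
From dH/dt = 0: 0.00316·510 - 0.0699 = 0.0406C*, so C* = 1.54/0.0406 = 38.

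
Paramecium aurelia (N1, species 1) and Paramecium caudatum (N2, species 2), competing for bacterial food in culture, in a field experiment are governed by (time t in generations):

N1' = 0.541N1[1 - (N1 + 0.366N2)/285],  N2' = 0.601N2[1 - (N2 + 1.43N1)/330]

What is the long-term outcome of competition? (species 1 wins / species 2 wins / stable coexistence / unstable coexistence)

Compare the nullcline intercepts: K1/α12 = 285/0.366 = 779 > K2 = 330; K2/α21 = 330/1.43 = 231 < K1 = 285.
Since the inequalities point opposite ways, species 1 can invade but species 2 cannot.

species 1 excludes species 2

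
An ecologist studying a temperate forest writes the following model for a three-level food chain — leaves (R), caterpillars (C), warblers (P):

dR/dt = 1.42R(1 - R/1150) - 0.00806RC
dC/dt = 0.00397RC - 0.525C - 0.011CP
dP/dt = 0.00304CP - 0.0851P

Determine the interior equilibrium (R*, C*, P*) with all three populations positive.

From dP/dt = 0: 0.00304C* = 0.0851, so C* = 28.
From dR/dt = 0: 1.42(1 - R*/1150) = 0.00806·28, giving R* = 1150·(1 - 0.159) = 967.
From dC/dt = 0: 0.00397·967 - 0.525 = 0.011P*, so P* = 3.32/0.011 = 301.

R* ≈ 967, C* ≈ 28, P* ≈ 301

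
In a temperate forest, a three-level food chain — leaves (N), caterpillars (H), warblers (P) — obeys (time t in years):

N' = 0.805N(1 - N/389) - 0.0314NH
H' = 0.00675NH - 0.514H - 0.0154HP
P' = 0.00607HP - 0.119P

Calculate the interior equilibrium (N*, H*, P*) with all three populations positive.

From dP/dt = 0: 0.00607H* = 0.119, so H* = 19.6.
From dN/dt = 0: 0.805(1 - N*/389) = 0.0314·19.6, giving N* = 389·(1 - 0.765) = 91.5.
From dH/dt = 0: 0.00675·91.5 - 0.514 = 0.0154P*, so P* = 0.104/0.0154 = 6.74.

N* ≈ 91.5, H* ≈ 19.6, P* ≈ 6.74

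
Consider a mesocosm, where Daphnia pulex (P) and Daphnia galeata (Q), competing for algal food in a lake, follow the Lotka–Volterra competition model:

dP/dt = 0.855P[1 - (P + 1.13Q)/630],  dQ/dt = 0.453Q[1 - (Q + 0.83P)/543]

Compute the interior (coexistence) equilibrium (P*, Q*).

P* ≈ 264, Q* ≈ 324

Setting both brackets to zero gives the nullclines P + 1.13Q = 630 and 0.83P + Q = 543.
Substituting Q = 543 - 0.83P into the first: P(1 - 1.13·0.83) = 630 - 1.13·543.
So P* = 16.4/0.0621 = 264, and then Q* = 543 - 0.83·264 = 324.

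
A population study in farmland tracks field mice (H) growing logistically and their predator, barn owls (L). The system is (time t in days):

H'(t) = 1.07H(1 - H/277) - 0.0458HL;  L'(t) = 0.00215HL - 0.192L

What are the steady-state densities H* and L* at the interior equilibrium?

From dL/dt = 0 with L > 0: 0.00215H* = 0.192, so H* = 89.3.
Substitute into dH/dt = 0: 1.07(1 - 89.3/277) = 0.0458L*.
The bracket is 0.678, giving L* = 0.725/0.0458 = 15.8.

H* ≈ 89.3, L* ≈ 15.8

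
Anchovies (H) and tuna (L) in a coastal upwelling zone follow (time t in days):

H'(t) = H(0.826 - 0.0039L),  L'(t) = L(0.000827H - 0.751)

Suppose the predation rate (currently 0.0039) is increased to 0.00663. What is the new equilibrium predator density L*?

L* ≈ 125

At the interior fixed point, setting dH/dt = 0 with H > 0 fixes L* = (prey growth rate)/(HL coefficient) — independent of the other coefficients.
With the change, L* = 0.826/0.00663 = 125; it falls from 212.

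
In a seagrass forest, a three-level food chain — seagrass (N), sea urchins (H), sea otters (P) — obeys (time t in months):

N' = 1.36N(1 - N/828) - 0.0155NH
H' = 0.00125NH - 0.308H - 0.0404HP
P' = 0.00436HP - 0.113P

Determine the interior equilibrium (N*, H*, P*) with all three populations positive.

From dP/dt = 0: 0.00436H* = 0.113, so H* = 25.9.
From dN/dt = 0: 1.36(1 - N*/828) = 0.0155·25.9, giving N* = 828·(1 - 0.295) = 583.
From dH/dt = 0: 0.00125·583 - 0.308 = 0.0404P*, so P* = 0.421/0.0404 = 10.4.

N* ≈ 583, H* ≈ 25.9, P* ≈ 10.4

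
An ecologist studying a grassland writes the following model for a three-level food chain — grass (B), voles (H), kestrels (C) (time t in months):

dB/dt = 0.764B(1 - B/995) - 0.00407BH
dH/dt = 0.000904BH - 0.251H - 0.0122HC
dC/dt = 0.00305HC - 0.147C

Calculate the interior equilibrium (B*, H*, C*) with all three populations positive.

B* ≈ 740, H* ≈ 48.2, C* ≈ 34.2

From dC/dt = 0: 0.00305H* = 0.147, so H* = 48.2.
From dB/dt = 0: 0.764(1 - B*/995) = 0.00407·48.2, giving B* = 995·(1 - 0.257) = 740.
From dH/dt = 0: 0.000904·740 - 0.251 = 0.0122C*, so C* = 0.418/0.0122 = 34.2.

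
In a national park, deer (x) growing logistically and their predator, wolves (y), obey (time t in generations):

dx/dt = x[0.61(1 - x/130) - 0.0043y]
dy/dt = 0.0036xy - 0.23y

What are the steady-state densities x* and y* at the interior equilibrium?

From dy/dt = 0 with y > 0: 0.0036x* = 0.23, so x* = 63.9.
Substitute into dx/dt = 0: 0.61(1 - 63.9/130) = 0.0043y*.
The bracket is 0.509, giving y* = 0.31/0.0043 = 72.1.

x* ≈ 63.9, y* ≈ 72.1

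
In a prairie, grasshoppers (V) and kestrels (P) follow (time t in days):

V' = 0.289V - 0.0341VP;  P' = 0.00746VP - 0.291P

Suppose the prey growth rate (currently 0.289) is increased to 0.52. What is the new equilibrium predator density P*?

P* ≈ 15.2

At the interior fixed point, setting dV/dt = 0 with V > 0 fixes P* = (prey growth rate)/(VP coefficient) — independent of the other coefficients.
With the change, P* = 0.52/0.0341 = 15.2; it rises from 8.48.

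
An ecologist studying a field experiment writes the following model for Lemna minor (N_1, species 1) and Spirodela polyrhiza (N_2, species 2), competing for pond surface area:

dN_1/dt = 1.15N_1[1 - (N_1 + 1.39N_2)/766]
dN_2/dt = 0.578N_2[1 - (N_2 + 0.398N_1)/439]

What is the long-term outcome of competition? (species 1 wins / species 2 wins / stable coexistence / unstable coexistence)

Compare the nullcline intercepts: K1/α12 = 766/1.39 = 551 > K2 = 439; K2/α21 = 439/0.398 = 1100 > K1 = 766.
Since both inequalities hold, each species can invade when rare, so the interior equilibrium is stable.

stable coexistence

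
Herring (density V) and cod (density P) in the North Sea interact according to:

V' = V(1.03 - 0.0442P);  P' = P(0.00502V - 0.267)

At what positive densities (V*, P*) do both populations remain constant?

V* ≈ 53.2, P* ≈ 23.3

Set dP/dt = 0 with P > 0: 0.00502V - 0.267 = 0, so V* = 0.267/0.00502 = 53.2.
Set dV/dt = 0 with V > 0: 1.03 - 0.0442P = 0, so P* = 1.03/0.0442 = 23.3.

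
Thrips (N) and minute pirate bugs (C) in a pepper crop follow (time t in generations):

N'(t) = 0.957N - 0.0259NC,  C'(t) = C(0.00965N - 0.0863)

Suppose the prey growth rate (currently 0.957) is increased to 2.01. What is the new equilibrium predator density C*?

At the interior fixed point, setting dN/dt = 0 with N > 0 fixes C* = (prey growth rate)/(NC coefficient) — independent of the other coefficients.
With the change, C* = 2.01/0.0259 = 77.6; it rises from 36.9.

C* ≈ 77.6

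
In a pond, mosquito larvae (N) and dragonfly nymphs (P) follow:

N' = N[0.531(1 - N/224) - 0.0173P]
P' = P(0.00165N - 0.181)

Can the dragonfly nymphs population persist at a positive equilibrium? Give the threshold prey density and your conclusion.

The predator equation gives dP/dt > 0 only when N > 0.181/0.00165 = 110.
Without the predator, N → K = 224. Since 224 > 110, the predator can invade and persist.

Threshold N = 110; K > 110, so yes, the predator persists.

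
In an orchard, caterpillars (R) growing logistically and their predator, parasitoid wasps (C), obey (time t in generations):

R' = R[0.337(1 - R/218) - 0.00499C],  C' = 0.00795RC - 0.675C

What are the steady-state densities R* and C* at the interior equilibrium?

R* ≈ 84.9, C* ≈ 41.2

From dC/dt = 0 with C > 0: 0.00795R* = 0.675, so R* = 84.9.
Substitute into dR/dt = 0: 0.337(1 - 84.9/218) = 0.00499C*.
The bracket is 0.611, giving C* = 0.206/0.00499 = 41.2.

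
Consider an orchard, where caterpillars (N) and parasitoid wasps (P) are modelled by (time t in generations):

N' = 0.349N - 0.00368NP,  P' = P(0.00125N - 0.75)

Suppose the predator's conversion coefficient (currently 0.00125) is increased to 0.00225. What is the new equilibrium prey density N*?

At the interior fixed point, setting dP/dt = 0 with P > 0 fixes N* = (predator death rate)/(NP coefficient) — independent of the other coefficients.
With the change, N* = 0.75/0.00225 = 333; it falls from 600.

N* ≈ 333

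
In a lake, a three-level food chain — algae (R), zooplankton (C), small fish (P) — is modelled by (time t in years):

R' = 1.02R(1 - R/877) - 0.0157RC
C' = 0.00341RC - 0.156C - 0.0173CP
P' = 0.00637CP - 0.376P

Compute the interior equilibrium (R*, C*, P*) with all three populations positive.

From dP/dt = 0: 0.00637C* = 0.376, so C* = 59.
From dR/dt = 0: 1.02(1 - R*/877) = 0.0157·59, giving R* = 877·(1 - 0.909) = 80.2.
From dC/dt = 0: 0.00341·80.2 - 0.156 = 0.0173P*, so P* = 0.117/0.0173 = 6.79.

R* ≈ 80.2, C* ≈ 59, P* ≈ 6.79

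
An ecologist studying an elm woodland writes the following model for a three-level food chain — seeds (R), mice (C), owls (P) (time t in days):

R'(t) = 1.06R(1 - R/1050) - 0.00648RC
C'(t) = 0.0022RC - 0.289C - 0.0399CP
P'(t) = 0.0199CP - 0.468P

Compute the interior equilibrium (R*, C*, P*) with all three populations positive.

R* ≈ 899, C* ≈ 23.5, P* ≈ 42.3

From dP/dt = 0: 0.0199C* = 0.468, so C* = 23.5.
From dR/dt = 0: 1.06(1 - R*/1050) = 0.00648·23.5, giving R* = 1050·(1 - 0.144) = 899.
From dC/dt = 0: 0.0022·899 - 0.289 = 0.0399P*, so P* = 1.69/0.0399 = 42.3.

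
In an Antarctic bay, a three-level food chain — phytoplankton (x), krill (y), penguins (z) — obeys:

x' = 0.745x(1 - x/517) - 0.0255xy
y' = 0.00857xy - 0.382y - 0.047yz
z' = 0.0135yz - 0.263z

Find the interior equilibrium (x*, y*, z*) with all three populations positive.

x* ≈ 172, y* ≈ 19.5, z* ≈ 23.3

From dz/dt = 0: 0.0135y* = 0.263, so y* = 19.5.
From dx/dt = 0: 0.745(1 - x*/517) = 0.0255·19.5, giving x* = 517·(1 - 0.667) = 172.
From dy/dt = 0: 0.00857·172 - 0.382 = 0.047z*, so z* = 1.09/0.047 = 23.3.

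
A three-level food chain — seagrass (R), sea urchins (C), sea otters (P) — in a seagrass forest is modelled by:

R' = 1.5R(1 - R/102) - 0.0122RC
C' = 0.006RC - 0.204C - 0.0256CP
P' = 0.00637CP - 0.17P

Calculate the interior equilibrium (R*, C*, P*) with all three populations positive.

From dP/dt = 0: 0.00637C* = 0.17, so C* = 26.7.
From dR/dt = 0: 1.5(1 - R*/102) = 0.0122·26.7, giving R* = 102·(1 - 0.217) = 79.9.
From dC/dt = 0: 0.006·79.9 - 0.204 = 0.0256P*, so P* = 0.275/0.0256 = 10.7.

R* ≈ 79.9, C* ≈ 26.7, P* ≈ 10.7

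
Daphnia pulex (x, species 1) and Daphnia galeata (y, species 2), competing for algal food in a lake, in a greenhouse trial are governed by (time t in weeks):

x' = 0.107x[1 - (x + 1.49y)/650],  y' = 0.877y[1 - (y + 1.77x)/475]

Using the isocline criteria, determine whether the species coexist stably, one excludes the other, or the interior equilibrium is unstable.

Compare the nullcline intercepts: K1/α12 = 650/1.49 = 436 < K2 = 475; K2/α21 = 475/1.77 = 268 < K1 = 650.
Since both are reversed, neither can invade when rare; the interior point is a saddle.

unstable coexistence (outcome depends on initial conditions)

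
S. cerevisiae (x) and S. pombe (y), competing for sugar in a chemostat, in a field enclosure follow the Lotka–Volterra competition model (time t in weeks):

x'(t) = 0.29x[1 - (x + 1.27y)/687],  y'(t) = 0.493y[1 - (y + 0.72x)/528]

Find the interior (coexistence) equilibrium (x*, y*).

x* ≈ 192, y* ≈ 390

Setting both brackets to zero gives the nullclines x + 1.27y = 687 and 0.72x + y = 528.
Substituting y = 528 - 0.72x into the first: x(1 - 1.27·0.72) = 687 - 1.27·528.
So x* = 16.4/0.0856 = 192, and then y* = 528 - 0.72·192 = 390.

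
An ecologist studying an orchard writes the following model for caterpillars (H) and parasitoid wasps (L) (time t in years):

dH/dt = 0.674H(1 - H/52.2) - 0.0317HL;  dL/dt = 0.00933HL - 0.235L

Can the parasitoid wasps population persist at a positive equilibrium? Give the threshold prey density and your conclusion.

The predator equation gives dL/dt > 0 only when H > 0.235/0.00933 = 25.2.
Without the predator, H → K = 52.2. Since 52.2 > 25.2, the predator can invade and persist.

Threshold H = 25.2; K > 25.2, so yes, the predator persists.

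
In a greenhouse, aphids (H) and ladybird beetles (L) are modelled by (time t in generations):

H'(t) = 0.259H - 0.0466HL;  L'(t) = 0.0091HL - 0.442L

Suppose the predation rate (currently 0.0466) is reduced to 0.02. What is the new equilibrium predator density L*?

L* ≈ 12.9

At the interior fixed point, setting dH/dt = 0 with H > 0 fixes L* = (prey growth rate)/(HL coefficient) — independent of the other coefficients.
With the change, L* = 0.259/0.02 = 12.9; it rises from 5.56.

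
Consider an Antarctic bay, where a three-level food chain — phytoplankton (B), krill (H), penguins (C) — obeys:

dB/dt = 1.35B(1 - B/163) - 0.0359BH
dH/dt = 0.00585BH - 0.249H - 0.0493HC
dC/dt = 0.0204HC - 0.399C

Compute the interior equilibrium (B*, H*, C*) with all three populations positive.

B* ≈ 78.2, H* ≈ 19.6, C* ≈ 4.23

From dC/dt = 0: 0.0204H* = 0.399, so H* = 19.6.
From dB/dt = 0: 1.35(1 - B*/163) = 0.0359·19.6, giving B* = 163·(1 - 0.52) = 78.2.
From dH/dt = 0: 0.00585·78.2 - 0.249 = 0.0493C*, so C* = 0.209/0.0493 = 4.23.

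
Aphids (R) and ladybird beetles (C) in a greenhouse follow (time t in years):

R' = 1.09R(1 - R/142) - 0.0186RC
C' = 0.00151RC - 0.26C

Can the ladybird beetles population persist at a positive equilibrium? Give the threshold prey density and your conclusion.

Threshold R = 172; K < 172, so no, the predator goes extinct.

The predator equation gives dC/dt > 0 only when R > 0.26/0.00151 = 172.
Without the predator, R → K = 142. Since 142 < 172, the predator cannot invade.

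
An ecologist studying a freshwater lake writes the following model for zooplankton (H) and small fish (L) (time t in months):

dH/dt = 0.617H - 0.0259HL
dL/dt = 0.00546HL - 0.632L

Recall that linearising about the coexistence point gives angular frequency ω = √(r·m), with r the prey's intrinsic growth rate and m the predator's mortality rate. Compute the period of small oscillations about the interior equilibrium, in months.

Here r = 0.617 and m = 0.632, so r·m = 0.39.
ω = √0.39 = 0.624 per month, hence T = 2π/ω ≈ 10.1 months.

T ≈ 10.1 months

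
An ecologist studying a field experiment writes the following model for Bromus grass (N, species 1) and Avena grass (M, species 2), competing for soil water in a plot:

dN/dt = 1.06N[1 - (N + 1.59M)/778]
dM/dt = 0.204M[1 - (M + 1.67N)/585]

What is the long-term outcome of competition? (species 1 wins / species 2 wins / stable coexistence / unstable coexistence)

unstable coexistence (outcome depends on initial conditions)

Compare the nullcline intercepts: K1/α12 = 778/1.59 = 489 < K2 = 585; K2/α21 = 585/1.67 = 350 < K1 = 778.
Since both are reversed, neither can invade when rare; the interior point is a saddle.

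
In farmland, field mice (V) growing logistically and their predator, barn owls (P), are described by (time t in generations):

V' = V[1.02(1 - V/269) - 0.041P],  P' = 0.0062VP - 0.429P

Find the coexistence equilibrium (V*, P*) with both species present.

V* ≈ 69.2, P* ≈ 18.5

From dP/dt = 0 with P > 0: 0.0062V* = 0.429, so V* = 69.2.
Substitute into dV/dt = 0: 1.02(1 - 69.2/269) = 0.041P*.
The bracket is 0.743, giving P* = 0.758/0.041 = 18.5.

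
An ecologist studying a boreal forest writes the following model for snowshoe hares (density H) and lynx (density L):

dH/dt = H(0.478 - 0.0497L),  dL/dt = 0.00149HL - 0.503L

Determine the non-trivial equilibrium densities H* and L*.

Set dL/dt = 0 with L > 0: 0.00149H - 0.503 = 0, so H* = 0.503/0.00149 = 338.
Set dH/dt = 0 with H > 0: 0.478 - 0.0497L = 0, so L* = 0.478/0.0497 = 9.62.

H* ≈ 338, L* ≈ 9.62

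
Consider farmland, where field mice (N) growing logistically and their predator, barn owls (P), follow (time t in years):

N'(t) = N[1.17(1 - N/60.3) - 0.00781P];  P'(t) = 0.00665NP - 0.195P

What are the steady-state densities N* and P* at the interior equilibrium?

From dP/dt = 0 with P > 0: 0.00665N* = 0.195, so N* = 29.3.
Substitute into dN/dt = 0: 1.17(1 - 29.3/60.3) = 0.00781P*.
The bracket is 0.514, giving P* = 0.601/0.00781 = 77.

N* ≈ 29.3, P* ≈ 77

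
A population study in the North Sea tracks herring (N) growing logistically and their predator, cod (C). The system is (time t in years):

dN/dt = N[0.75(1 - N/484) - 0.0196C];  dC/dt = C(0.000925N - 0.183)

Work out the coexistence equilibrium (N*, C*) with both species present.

N* ≈ 198, C* ≈ 22.6

From dC/dt = 0 with C > 0: 0.000925N* = 0.183, so N* = 198.
Substitute into dN/dt = 0: 0.75(1 - 198/484) = 0.0196C*.
The bracket is 0.591, giving C* = 0.443/0.0196 = 22.6.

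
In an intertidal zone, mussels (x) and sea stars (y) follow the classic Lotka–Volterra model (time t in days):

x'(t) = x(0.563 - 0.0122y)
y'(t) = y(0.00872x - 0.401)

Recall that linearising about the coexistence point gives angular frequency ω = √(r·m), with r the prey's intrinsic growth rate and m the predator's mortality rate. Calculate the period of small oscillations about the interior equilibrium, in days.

Here r = 0.563 and m = 0.401, so r·m = 0.226.
ω = √0.226 = 0.475 per day, hence T = 2π/ω ≈ 13.2 days.

T ≈ 13.2 days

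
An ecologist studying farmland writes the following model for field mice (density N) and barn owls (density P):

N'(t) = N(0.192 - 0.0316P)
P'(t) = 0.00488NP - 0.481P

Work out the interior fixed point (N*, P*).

Set dP/dt = 0 with P > 0: 0.00488N - 0.481 = 0, so N* = 0.481/0.00488 = 98.6.
Set dN/dt = 0 with N > 0: 0.192 - 0.0316P = 0, so P* = 0.192/0.0316 = 6.08.

N* ≈ 98.6, P* ≈ 6.08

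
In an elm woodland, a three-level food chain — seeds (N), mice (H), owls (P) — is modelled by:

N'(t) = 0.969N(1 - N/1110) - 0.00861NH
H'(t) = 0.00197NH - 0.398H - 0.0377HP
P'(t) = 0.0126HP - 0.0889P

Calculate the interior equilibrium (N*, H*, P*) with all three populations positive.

N* ≈ 1040, H* ≈ 7.06, P* ≈ 43.8

From dP/dt = 0: 0.0126H* = 0.0889, so H* = 7.06.
From dN/dt = 0: 0.969(1 - N*/1110) = 0.00861·7.06, giving N* = 1110·(1 - 0.0627) = 1040.
From dH/dt = 0: 0.00197·1040 - 0.398 = 0.0377P*, so P* = 1.65/0.0377 = 43.8.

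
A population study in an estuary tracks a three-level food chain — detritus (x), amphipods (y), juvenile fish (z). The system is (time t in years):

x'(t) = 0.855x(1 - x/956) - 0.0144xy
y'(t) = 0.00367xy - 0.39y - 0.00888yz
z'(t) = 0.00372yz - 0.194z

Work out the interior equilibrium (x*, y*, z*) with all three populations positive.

x* ≈ 116, y* ≈ 52.2, z* ≈ 4.16

From dz/dt = 0: 0.00372y* = 0.194, so y* = 52.2.
From dx/dt = 0: 0.855(1 - x*/956) = 0.0144·52.2, giving x* = 956·(1 - 0.878) = 116.
From dy/dt = 0: 0.00367·116 - 0.39 = 0.00888z*, so z* = 0.0369/0.00888 = 4.16.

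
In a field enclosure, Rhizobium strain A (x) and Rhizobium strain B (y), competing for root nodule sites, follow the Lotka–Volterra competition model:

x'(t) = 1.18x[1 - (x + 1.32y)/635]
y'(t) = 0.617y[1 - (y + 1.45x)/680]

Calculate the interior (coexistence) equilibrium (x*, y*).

Setting both brackets to zero gives the nullclines x + 1.32y = 635 and 1.45x + y = 680.
Substituting y = 680 - 1.45x into the first: x(1 - 1.32·1.45) = 635 - 1.32·680.
So x* = -263/-0.914 = 287, and then y* = 680 - 1.45·287 = 263.

x* ≈ 287, y* ≈ 263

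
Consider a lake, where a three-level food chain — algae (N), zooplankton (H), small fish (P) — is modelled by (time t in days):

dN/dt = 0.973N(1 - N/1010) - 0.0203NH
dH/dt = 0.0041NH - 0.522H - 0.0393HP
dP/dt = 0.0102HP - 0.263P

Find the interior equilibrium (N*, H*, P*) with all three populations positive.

N* ≈ 467, H* ≈ 25.8, P* ≈ 35.4

From dP/dt = 0: 0.0102H* = 0.263, so H* = 25.8.
From dN/dt = 0: 0.973(1 - N*/1010) = 0.0203·25.8, giving N* = 1010·(1 - 0.538) = 467.
From dH/dt = 0: 0.0041·467 - 0.522 = 0.0393P*, so P* = 1.39/0.0393 = 35.4.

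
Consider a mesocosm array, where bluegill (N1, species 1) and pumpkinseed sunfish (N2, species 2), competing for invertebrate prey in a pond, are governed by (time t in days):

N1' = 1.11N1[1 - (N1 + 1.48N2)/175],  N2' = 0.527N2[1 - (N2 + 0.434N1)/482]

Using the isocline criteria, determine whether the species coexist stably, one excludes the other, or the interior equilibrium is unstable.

species 2 excludes species 1

Compare the nullcline intercepts: K1/α12 = 175/1.48 = 118 < K2 = 482; K2/α21 = 482/0.434 = 1110 > K1 = 175.
Since the inequalities point opposite ways, species 2 can invade but species 1 cannot.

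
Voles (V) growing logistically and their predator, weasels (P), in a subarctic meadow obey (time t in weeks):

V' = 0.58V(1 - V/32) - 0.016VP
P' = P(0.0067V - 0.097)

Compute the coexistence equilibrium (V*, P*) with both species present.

V* ≈ 14.5, P* ≈ 19.8

From dP/dt = 0 with P > 0: 0.0067V* = 0.097, so V* = 14.5.
Substitute into dV/dt = 0: 0.58(1 - 14.5/32) = 0.016P*.
The bracket is 0.548, giving P* = 0.318/0.016 = 19.8.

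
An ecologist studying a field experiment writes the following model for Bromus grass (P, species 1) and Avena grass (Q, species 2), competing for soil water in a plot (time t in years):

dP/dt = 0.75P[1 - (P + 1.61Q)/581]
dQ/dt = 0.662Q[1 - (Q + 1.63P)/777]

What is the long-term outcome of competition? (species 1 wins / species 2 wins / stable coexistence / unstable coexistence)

Compare the nullcline intercepts: K1/α12 = 581/1.61 = 361 < K2 = 777; K2/α21 = 777/1.63 = 477 < K1 = 581.
Since both are reversed, neither can invade when rare; the interior point is a saddle.

unstable coexistence (outcome depends on initial conditions)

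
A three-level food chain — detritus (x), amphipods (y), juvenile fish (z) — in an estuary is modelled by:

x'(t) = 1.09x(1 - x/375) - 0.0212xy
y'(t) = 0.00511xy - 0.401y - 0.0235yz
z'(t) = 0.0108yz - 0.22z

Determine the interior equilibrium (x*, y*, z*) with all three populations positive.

From dz/dt = 0: 0.0108y* = 0.22, so y* = 20.4.
From dx/dt = 0: 1.09(1 - x*/375) = 0.0212·20.4, giving x* = 375·(1 - 0.396) = 226.
From dy/dt = 0: 0.00511·226 - 0.401 = 0.0235z*, so z* = 0.756/0.0235 = 32.2.

x* ≈ 226, y* ≈ 20.4, z* ≈ 32.2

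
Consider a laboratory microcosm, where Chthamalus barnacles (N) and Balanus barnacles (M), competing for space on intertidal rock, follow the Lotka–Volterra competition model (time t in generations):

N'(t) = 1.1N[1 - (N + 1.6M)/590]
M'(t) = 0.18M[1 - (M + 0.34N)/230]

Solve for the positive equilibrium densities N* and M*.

Setting both brackets to zero gives the nullclines N + 1.6M = 590 and 0.34N + M = 230.
Substituting M = 230 - 0.34N into the first: N(1 - 1.6·0.34) = 590 - 1.6·230.
So N* = 222/0.456 = 487, and then M* = 230 - 0.34·487 = 64.5.

N* ≈ 487, M* ≈ 64.5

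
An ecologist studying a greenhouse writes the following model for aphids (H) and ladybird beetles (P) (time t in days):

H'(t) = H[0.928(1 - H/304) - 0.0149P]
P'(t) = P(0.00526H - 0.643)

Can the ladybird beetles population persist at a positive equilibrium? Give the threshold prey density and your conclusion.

The predator equation gives dP/dt > 0 only when H > 0.643/0.00526 = 122.
Without the predator, H → K = 304. Since 304 > 122, the predator can invade and persist.

Threshold H = 122; K > 122, so yes, the predator persists.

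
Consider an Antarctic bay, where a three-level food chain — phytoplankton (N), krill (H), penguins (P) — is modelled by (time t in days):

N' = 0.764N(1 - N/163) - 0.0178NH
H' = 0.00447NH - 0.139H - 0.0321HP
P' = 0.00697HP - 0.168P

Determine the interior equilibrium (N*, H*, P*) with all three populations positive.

N* ≈ 71.5, H* ≈ 24.1, P* ≈ 5.62

From dP/dt = 0: 0.00697H* = 0.168, so H* = 24.1.
From dN/dt = 0: 0.764(1 - N*/163) = 0.0178·24.1, giving N* = 163·(1 - 0.562) = 71.5.
From dH/dt = 0: 0.00447·71.5 - 0.139 = 0.0321P*, so P* = 0.18/0.0321 = 5.62.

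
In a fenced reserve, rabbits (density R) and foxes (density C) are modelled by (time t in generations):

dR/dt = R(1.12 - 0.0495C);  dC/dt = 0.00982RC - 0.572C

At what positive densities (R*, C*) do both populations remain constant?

R* ≈ 58.2, C* ≈ 22.6

Set dC/dt = 0 with C > 0: 0.00982R - 0.572 = 0, so R* = 0.572/0.00982 = 58.2.
Set dR/dt = 0 with R > 0: 1.12 - 0.0495C = 0, so C* = 1.12/0.0495 = 22.6.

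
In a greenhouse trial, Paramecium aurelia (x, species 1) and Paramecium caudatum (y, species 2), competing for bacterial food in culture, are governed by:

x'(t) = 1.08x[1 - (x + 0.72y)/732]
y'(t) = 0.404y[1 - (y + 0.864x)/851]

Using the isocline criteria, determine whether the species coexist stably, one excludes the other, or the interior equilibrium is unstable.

Compare the nullcline intercepts: K1/α12 = 732/0.72 = 1020 > K2 = 851; K2/α21 = 851/0.864 = 985 > K1 = 732.
Since both inequalities hold, each species can invade when rare, so the interior equilibrium is stable.

stable coexistence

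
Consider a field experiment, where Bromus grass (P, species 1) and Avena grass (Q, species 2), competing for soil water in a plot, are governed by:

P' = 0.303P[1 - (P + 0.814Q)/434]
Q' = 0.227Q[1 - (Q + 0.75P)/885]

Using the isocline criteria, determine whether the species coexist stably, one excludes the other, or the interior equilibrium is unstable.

Compare the nullcline intercepts: K1/α12 = 434/0.814 = 533 < K2 = 885; K2/α21 = 885/0.75 = 1180 > K1 = 434.
Since the inequalities point opposite ways, species 2 can invade but species 1 cannot.

species 2 excludes species 1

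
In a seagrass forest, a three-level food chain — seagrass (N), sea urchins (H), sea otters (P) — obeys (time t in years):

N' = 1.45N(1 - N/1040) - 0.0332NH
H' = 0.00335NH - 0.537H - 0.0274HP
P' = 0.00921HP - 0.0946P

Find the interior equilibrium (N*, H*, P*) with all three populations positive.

From dP/dt = 0: 0.00921H* = 0.0946, so H* = 10.3.
From dN/dt = 0: 1.45(1 - N*/1040) = 0.0332·10.3, giving N* = 1040·(1 - 0.235) = 795.
From dH/dt = 0: 0.00335·795 - 0.537 = 0.0274P*, so P* = 2.13/0.0274 = 77.7.

N* ≈ 795, H* ≈ 10.3, P* ≈ 77.7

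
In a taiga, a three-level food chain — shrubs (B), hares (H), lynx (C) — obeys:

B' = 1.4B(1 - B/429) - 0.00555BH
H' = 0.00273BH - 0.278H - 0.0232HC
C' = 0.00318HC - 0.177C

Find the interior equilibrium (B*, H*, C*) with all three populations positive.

From dC/dt = 0: 0.00318H* = 0.177, so H* = 55.7.
From dB/dt = 0: 1.4(1 - B*/429) = 0.00555·55.7, giving B* = 429·(1 - 0.221) = 334.
From dH/dt = 0: 0.00273·334 - 0.278 = 0.0232C*, so C* = 0.635/0.0232 = 27.4.

B* ≈ 334, H* ≈ 55.7, C* ≈ 27.4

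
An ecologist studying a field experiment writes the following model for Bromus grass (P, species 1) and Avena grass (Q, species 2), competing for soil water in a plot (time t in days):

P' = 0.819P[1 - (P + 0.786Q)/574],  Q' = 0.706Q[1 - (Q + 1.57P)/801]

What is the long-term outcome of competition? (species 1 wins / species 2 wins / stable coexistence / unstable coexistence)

unstable coexistence (outcome depends on initial conditions)

Compare the nullcline intercepts: K1/α12 = 574/0.786 = 730 < K2 = 801; K2/α21 = 801/1.57 = 510 < K1 = 574.
Since both are reversed, neither can invade when rare; the interior point is a saddle.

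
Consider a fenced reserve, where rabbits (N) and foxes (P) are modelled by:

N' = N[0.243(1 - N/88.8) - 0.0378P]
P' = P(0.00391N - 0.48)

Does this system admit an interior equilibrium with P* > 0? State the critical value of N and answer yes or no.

Threshold N = 123; K < 123, so no, the predator goes extinct.

The predator equation gives dP/dt > 0 only when N > 0.48/0.00391 = 123.
Without the predator, N → K = 88.8. Since 88.8 < 123, the predator cannot invade.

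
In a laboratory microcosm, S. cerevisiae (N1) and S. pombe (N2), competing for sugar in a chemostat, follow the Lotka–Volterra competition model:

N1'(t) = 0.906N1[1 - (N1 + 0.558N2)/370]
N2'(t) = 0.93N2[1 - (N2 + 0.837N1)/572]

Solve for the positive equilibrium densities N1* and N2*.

N1* ≈ 95.4, N2* ≈ 492

Setting both brackets to zero gives the nullclines N1 + 0.558N2 = 370 and 0.837N1 + N2 = 572.
Substituting N2 = 572 - 0.837N1 into the first: N1(1 - 0.558·0.837) = 370 - 0.558·572.
So N1* = 50.8/0.533 = 95.4, and then N2* = 572 - 0.837·95.4 = 492.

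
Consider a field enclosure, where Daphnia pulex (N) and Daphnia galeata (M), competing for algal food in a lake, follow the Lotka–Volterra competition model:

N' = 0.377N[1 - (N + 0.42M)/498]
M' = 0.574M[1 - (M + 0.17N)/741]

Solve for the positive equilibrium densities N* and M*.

Setting both brackets to zero gives the nullclines N + 0.42M = 498 and 0.17N + M = 741.
Substituting M = 741 - 0.17N into the first: N(1 - 0.42·0.17) = 498 - 0.42·741.
So N* = 187/0.929 = 201, and then M* = 741 - 0.17·201 = 707.

N* ≈ 201, M* ≈ 707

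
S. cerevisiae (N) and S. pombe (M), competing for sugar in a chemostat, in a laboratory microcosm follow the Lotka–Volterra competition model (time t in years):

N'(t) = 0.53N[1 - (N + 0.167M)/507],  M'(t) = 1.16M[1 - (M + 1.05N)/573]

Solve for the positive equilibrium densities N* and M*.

Setting both brackets to zero gives the nullclines N + 0.167M = 507 and 1.05N + M = 573.
Substituting M = 573 - 1.05N into the first: N(1 - 0.167·1.05) = 507 - 0.167·573.
So N* = 411/0.825 = 499, and then M* = 573 - 1.05·499 = 49.3.

N* ≈ 499, M* ≈ 49.3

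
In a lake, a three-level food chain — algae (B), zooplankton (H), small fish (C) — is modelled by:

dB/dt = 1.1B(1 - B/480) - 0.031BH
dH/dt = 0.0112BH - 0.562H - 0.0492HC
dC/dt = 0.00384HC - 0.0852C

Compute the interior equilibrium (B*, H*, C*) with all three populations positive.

B* ≈ 180, H* ≈ 22.2, C* ≈ 29.5

From dC/dt = 0: 0.00384H* = 0.0852, so H* = 22.2.
From dB/dt = 0: 1.1(1 - B*/480) = 0.031·22.2, giving B* = 480·(1 - 0.625) = 180.
From dH/dt = 0: 0.0112·180 - 0.562 = 0.0492C*, so C* = 1.45/0.0492 = 29.5.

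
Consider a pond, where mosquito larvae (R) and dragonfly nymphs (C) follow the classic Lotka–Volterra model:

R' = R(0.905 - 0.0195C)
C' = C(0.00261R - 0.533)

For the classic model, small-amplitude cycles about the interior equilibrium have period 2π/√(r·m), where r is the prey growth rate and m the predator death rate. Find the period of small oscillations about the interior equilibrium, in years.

T ≈ 9.05 years

Here r = 0.905 and m = 0.533, so r·m = 0.482.
ω = √0.482 = 0.695 per year, hence T = 2π/ω ≈ 9.05 years.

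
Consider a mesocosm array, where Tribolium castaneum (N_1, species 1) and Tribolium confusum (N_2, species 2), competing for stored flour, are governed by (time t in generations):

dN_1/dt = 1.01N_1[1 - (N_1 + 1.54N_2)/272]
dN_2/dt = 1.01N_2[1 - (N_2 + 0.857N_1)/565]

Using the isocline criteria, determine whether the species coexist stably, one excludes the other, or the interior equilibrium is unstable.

Compare the nullcline intercepts: K1/α12 = 272/1.54 = 177 < K2 = 565; K2/α21 = 565/0.857 = 659 > K1 = 272.
Since the inequalities point opposite ways, species 2 can invade but species 1 cannot.

species 2 excludes species 1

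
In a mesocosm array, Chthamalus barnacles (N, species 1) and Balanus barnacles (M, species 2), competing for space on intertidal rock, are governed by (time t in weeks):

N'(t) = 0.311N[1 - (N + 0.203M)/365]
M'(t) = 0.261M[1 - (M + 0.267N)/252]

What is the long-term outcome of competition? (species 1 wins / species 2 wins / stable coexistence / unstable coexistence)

Compare the nullcline intercepts: K1/α12 = 365/0.203 = 1800 > K2 = 252; K2/α21 = 252/0.267 = 944 > K1 = 365.
Since both inequalities hold, each species can invade when rare, so the interior equilibrium is stable.

stable coexistence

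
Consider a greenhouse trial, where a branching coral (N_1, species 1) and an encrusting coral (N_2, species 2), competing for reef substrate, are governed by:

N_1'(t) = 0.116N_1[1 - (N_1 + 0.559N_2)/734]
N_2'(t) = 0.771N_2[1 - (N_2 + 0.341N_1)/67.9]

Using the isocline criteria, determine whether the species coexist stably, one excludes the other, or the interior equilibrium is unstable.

species 1 excludes species 2

Compare the nullcline intercepts: K1/α12 = 734/0.559 = 1310 > K2 = 67.9; K2/α21 = 67.9/0.341 = 199 < K1 = 734.
Since the inequalities point opposite ways, species 1 can invade but species 2 cannot.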